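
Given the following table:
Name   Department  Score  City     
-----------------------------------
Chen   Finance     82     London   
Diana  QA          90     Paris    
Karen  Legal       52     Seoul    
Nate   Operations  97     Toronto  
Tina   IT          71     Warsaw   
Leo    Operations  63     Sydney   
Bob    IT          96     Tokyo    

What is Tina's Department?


Row 5: Tina
Department = IT

ANSWER: IT


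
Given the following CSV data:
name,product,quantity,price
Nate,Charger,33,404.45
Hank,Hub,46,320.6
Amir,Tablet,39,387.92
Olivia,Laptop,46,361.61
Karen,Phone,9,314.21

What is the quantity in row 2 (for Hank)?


Row 2: Hank
Column 'quantity' = 46

ANSWER: 46


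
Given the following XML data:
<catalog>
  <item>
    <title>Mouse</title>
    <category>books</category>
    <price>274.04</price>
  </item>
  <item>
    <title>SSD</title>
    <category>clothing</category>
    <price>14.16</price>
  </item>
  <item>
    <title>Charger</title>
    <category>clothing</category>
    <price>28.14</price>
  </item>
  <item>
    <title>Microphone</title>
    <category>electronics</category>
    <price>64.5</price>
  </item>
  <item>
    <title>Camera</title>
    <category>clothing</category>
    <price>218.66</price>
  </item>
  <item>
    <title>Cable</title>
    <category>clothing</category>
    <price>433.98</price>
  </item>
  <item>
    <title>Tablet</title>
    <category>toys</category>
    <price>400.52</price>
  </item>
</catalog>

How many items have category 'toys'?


Scanning <item> elements for <category>toys</category>:
  Item 7: Tablet -> MATCH
Count: 1

ANSWER: 1


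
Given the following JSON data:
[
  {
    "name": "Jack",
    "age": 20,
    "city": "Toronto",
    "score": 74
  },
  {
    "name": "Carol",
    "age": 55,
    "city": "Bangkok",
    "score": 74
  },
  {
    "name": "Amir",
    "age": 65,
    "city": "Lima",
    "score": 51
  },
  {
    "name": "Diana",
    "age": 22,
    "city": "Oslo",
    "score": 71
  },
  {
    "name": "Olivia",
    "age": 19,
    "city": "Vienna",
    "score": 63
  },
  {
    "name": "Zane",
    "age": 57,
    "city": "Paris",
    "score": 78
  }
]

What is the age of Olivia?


Looking up record where name = Olivia
Record index: 4
Field 'age' = 19

ANSWER: 19


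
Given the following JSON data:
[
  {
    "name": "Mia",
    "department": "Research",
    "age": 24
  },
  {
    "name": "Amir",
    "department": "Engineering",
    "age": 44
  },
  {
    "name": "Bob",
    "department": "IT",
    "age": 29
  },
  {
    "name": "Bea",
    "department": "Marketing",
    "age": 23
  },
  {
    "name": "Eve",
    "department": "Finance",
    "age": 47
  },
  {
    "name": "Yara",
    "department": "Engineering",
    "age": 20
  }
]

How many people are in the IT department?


Scanning records for department = IT
  Record 2: Bob
Count: 1

ANSWER: 1


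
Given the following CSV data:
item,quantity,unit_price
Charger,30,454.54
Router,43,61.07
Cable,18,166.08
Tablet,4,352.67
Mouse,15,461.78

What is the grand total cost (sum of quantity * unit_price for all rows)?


Computing row totals:
  Charger: 30 * 454.54 = 13636.2
  Router: 43 * 61.07 = 2626.01
  Cable: 18 * 166.08 = 2989.44
  Tablet: 4 * 352.67 = 1410.68
  Mouse: 15 * 461.78 = 6926.7
Grand total = 13636.2 + 2626.01 + 2989.44 + 1410.68 + 6926.7 = 27589.03

ANSWER: 27589.03


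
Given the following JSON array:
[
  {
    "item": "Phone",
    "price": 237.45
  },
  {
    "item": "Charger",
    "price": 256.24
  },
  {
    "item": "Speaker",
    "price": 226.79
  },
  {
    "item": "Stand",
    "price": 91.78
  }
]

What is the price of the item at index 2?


Array index 2 -> Speaker
price = 226.79

ANSWER: 226.79


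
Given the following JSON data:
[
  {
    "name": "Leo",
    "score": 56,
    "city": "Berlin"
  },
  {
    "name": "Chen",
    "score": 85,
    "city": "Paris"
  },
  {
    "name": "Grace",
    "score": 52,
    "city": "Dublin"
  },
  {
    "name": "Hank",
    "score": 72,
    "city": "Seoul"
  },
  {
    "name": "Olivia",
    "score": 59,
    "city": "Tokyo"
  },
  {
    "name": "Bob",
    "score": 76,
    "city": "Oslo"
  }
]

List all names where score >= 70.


Filtering records where score >= 70:
  Leo (score=56) -> no
  Chen (score=85) -> YES
  Grace (score=52) -> no
  Hank (score=72) -> YES
  Olivia (score=59) -> no
  Bob (score=76) -> YES


ANSWER: Chen, Hank, Bob


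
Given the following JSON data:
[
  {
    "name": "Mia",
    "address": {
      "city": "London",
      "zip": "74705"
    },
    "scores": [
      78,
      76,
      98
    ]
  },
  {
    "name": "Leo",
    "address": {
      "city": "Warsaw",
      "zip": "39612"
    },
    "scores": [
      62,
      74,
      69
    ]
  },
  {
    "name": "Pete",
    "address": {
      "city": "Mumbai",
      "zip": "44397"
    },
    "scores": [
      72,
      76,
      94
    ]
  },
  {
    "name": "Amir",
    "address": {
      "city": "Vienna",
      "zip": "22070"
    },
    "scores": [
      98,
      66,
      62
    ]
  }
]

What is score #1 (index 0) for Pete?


Path: records[2].scores[0]
Value: 72

ANSWER: 72


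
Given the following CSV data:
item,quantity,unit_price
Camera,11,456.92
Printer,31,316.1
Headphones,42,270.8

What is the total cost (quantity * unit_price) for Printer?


Row: Printer
quantity = 31
unit_price = 316.1
total = 31 * 316.1 = 9799.1

ANSWER: 9799.1


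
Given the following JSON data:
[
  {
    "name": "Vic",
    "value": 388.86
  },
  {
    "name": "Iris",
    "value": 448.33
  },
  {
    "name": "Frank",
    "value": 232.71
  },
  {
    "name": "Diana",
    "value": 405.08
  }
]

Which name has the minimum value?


Comparing values:
  Vic: 388.86
  Iris: 448.33
  Frank: 232.71
  Diana: 405.08
Minimum: Frank (232.71)

ANSWER: Frank


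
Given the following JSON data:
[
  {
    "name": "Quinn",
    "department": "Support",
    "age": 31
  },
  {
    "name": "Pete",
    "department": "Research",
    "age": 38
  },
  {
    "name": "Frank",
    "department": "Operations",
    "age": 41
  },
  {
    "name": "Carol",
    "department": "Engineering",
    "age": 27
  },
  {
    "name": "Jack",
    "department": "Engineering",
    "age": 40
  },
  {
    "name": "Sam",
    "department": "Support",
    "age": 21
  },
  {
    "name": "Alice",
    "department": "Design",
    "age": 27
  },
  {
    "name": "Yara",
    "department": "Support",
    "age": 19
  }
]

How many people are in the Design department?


Scanning records for department = Design
  Record 6: Alice
Count: 1

ANSWER: 1


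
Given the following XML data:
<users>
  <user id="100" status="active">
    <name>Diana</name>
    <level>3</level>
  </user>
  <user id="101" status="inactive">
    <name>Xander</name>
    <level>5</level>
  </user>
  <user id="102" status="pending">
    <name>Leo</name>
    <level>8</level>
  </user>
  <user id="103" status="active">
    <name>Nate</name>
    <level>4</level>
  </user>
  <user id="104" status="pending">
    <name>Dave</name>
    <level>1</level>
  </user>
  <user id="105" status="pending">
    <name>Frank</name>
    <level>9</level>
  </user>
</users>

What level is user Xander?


Finding user: Xander
<level>5</level>

ANSWER: 5


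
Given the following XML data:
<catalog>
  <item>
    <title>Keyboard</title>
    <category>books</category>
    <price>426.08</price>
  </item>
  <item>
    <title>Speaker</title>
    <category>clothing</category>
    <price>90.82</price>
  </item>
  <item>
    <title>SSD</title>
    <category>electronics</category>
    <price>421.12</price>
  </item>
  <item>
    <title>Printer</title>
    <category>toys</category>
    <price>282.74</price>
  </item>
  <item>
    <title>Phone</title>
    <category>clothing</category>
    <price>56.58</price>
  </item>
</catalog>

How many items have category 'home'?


Scanning <item> elements for <category>home</category>:
Count: 0

ANSWER: 0


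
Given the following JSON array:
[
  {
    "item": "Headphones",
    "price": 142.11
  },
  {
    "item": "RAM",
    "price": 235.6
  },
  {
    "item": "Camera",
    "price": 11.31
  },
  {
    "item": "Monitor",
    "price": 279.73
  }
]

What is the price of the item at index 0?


Array index 0 -> Headphones
price = 142.11

ANSWER: 142.11


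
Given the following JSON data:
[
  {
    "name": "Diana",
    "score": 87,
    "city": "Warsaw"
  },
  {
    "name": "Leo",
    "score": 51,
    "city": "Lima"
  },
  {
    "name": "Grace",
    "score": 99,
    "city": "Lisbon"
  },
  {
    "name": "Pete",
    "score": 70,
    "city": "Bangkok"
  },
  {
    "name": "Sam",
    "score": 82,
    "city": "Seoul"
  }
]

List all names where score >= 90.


Filtering records where score >= 90:
  Diana (score=87) -> no
  Leo (score=51) -> no
  Grace (score=99) -> YES
  Pete (score=70) -> no
  Sam (score=82) -> no


ANSWER: Grace


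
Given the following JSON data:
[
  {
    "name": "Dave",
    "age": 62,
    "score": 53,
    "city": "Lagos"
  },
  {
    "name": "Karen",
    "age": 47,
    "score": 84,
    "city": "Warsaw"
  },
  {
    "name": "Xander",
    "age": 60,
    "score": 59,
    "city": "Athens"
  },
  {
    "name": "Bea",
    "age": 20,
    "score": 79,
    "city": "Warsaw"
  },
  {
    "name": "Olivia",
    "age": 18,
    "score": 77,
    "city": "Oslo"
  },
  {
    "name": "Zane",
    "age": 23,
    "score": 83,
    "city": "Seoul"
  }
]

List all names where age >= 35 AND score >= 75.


Checking both conditions:
  Dave (age=62, score=53) -> no
  Karen (age=47, score=84) -> YES
  Xander (age=60, score=59) -> no
  Bea (age=20, score=79) -> no
  Olivia (age=18, score=77) -> no
  Zane (age=23, score=83) -> no


ANSWER: Karen


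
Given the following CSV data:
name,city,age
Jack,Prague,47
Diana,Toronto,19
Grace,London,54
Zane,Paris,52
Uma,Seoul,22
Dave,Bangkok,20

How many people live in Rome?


Scanning city column for 'Rome':
Total matches: 0

ANSWER: 0


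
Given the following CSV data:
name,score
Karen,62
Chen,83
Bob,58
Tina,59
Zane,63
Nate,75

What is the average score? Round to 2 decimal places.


Scores: 62, 83, 58, 59, 63, 75
Sum = 400
Count = 6
Average = 400 / 6 = 66.67

ANSWER: 66.67


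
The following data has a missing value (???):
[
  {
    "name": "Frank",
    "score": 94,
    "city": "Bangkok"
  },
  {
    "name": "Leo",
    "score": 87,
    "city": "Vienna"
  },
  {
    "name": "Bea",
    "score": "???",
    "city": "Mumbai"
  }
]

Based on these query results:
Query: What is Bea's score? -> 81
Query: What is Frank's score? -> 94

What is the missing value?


The missing value is Bea's score
From query: Bea's score = 81

ANSWER: 81


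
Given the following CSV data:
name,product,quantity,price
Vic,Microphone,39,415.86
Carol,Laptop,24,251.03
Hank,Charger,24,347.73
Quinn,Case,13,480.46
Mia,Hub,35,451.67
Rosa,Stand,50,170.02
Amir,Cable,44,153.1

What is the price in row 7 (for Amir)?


Row 7: Amir
Column 'price' = 153.1

ANSWER: 153.1


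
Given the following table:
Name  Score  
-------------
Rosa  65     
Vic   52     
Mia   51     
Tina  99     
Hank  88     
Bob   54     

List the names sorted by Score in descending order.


Sorting by Score (descending):
  Tina: 99
  Hank: 88
  Rosa: 65
  Bob: 54
  Vic: 52
  Mia: 51


ANSWER: Tina, Hank, Rosa, Bob, Vic, Mia


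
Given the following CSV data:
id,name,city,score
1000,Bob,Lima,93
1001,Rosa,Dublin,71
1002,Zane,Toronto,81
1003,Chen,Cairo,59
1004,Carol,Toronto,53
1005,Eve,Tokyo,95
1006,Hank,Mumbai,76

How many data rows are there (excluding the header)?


Counting rows (excluding header):
Header: id,name,city,score
Data rows: 7

ANSWER: 7


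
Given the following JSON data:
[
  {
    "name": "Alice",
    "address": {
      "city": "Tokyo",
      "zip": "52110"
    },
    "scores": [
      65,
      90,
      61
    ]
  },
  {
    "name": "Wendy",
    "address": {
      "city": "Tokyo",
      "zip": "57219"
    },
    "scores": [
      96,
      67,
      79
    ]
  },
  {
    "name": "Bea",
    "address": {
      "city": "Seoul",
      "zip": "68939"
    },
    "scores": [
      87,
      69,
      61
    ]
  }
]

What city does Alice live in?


Path: records[0].address.city
Value: Tokyo

ANSWER: Tokyo


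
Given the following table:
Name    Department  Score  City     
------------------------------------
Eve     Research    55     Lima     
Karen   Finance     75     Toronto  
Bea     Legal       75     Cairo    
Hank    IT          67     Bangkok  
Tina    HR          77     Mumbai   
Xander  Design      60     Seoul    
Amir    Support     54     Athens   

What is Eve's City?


Row 1: Eve
City = Lima

ANSWER: Lima


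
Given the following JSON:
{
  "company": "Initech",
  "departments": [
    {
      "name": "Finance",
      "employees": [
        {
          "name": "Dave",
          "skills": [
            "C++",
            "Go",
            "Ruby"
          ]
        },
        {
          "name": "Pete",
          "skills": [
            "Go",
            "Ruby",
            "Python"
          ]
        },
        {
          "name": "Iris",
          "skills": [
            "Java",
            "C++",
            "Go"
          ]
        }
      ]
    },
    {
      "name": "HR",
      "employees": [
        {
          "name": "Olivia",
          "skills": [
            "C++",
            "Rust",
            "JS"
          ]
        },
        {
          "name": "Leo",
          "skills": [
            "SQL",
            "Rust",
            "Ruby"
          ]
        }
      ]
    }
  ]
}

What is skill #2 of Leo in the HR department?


Path: departments[1].employees[1].skills[1]
Value: Rust

ANSWER: Rust


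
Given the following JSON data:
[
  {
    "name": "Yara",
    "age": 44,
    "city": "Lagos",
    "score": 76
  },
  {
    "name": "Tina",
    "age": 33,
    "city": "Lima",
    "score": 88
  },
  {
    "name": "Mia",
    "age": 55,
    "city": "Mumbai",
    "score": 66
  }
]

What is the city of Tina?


Looking up record where name = Tina
Record index: 1
Field 'city' = Lima

ANSWER: Lima


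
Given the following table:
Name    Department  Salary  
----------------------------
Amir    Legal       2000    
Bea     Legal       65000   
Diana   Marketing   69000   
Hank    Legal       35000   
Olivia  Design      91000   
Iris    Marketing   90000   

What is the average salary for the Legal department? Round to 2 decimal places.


Legal department members:
  Amir: 2000
  Bea: 65000
  Hank: 35000
Sum = 102000
Count = 3
Average = 102000 / 3 = 34000.00

ANSWER: 34000.00


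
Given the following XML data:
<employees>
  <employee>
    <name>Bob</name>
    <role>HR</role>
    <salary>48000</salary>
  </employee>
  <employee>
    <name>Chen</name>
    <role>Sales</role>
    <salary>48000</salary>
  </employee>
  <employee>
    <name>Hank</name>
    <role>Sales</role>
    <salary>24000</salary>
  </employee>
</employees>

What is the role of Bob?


Searching for <employee> with <name>Bob</name>
Found at position 1
<role>HR</role>

ANSWER: HR


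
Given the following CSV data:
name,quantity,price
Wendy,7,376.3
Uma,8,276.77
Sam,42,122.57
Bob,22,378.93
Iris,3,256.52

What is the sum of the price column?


Values in 'price' column:
  Row 1: 376.3
  Row 2: 276.77
  Row 3: 122.57
  Row 4: 378.93
  Row 5: 256.52
Sum = 376.3 + 276.77 + 122.57 + 378.93 + 256.52 = 1411.09

ANSWER: 1411.09


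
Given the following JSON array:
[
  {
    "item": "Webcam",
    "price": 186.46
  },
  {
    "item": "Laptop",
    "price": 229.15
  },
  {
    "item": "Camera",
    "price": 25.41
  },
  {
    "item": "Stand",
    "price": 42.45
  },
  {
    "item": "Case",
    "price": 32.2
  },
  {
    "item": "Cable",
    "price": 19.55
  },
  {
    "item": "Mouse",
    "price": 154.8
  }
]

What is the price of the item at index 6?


Array index 6 -> Mouse
price = 154.8

ANSWER: 154.8


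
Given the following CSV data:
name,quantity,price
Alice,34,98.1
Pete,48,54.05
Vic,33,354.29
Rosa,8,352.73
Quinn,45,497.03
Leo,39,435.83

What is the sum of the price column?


Values in 'price' column:
  Row 1: 98.1
  Row 2: 54.05
  Row 3: 354.29
  Row 4: 352.73
  Row 5: 497.03
  Row 6: 435.83
Sum = 98.1 + 54.05 + 354.29 + 352.73 + 497.03 + 435.83 = 1792.03

ANSWER: 1792.03


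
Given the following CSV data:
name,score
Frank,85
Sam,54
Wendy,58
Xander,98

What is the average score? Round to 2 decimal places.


Scores: 85, 54, 58, 98
Sum = 295
Count = 4
Average = 295 / 4 = 73.75

ANSWER: 73.75


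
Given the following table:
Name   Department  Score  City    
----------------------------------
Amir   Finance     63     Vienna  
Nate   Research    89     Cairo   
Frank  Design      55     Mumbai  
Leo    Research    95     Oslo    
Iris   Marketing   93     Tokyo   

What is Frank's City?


Row 3: Frank
City = Mumbai

ANSWER: Mumbai


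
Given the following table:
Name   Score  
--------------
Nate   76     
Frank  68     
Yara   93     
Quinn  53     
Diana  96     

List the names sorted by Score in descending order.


Sorting by Score (descending):
  Diana: 96
  Yara: 93
  Nate: 76
  Frank: 68
  Quinn: 53


ANSWER: Diana, Yara, Nate, Frank, Quinn


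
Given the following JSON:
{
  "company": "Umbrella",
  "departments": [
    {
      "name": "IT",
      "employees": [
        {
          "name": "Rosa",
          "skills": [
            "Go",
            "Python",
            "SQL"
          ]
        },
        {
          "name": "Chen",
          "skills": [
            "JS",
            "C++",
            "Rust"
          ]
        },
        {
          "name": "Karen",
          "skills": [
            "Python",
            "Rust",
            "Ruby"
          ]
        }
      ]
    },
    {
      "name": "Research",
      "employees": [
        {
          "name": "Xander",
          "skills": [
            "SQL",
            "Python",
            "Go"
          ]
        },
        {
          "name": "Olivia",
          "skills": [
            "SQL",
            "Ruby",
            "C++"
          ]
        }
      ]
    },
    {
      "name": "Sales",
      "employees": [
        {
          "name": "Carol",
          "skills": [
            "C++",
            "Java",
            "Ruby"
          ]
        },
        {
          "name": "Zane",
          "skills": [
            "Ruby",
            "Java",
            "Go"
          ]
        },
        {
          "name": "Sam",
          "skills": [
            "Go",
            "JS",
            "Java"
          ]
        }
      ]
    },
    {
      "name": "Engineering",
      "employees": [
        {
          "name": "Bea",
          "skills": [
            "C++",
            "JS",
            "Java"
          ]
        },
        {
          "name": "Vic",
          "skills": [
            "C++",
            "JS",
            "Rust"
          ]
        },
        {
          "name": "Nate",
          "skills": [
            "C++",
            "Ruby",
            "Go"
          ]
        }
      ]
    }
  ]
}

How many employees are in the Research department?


Path: departments[1].employees
Count: 2

ANSWER: 2


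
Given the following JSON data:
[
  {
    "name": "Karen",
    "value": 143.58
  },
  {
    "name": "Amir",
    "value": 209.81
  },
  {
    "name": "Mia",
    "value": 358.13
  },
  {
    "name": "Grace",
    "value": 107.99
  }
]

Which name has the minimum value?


Comparing values:
  Karen: 143.58
  Amir: 209.81
  Mia: 358.13
  Grace: 107.99
Minimum: Grace (107.99)

ANSWER: Grace


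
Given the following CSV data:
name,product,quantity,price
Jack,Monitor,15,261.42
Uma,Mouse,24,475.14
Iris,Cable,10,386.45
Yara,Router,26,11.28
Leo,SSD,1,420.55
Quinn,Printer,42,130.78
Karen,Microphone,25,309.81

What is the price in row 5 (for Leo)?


Row 5: Leo
Column 'price' = 420.55

ANSWER: 420.55


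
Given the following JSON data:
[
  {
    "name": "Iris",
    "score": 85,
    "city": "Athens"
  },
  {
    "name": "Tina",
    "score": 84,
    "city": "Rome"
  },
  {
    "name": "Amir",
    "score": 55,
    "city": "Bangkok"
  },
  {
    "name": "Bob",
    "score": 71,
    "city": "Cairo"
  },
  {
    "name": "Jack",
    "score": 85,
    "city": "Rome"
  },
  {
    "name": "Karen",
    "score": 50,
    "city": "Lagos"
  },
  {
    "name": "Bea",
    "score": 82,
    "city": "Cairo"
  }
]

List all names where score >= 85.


Filtering records where score >= 85:
  Iris (score=85) -> YES
  Tina (score=84) -> no
  Amir (score=55) -> no
  Bob (score=71) -> no
  Jack (score=85) -> YES
  Karen (score=50) -> no
  Bea (score=82) -> no


ANSWER: Iris, Jack


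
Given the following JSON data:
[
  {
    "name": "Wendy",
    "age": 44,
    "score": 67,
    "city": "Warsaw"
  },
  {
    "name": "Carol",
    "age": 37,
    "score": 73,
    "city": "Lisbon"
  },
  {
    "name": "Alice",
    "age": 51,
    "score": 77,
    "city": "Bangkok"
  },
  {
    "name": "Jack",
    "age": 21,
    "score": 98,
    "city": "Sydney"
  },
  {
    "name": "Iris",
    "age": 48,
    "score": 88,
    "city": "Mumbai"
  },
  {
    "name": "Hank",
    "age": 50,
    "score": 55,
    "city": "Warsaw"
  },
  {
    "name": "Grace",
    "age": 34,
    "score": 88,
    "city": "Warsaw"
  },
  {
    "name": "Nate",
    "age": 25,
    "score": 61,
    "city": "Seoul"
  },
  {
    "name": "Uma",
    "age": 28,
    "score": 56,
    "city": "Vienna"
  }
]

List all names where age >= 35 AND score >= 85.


Checking both conditions:
  Wendy (age=44, score=67) -> no
  Carol (age=37, score=73) -> no
  Alice (age=51, score=77) -> no
  Jack (age=21, score=98) -> no
  Iris (age=48, score=88) -> YES
  Hank (age=50, score=55) -> no
  Grace (age=34, score=88) -> no
  Nate (age=25, score=61) -> no
  Uma (age=28, score=56) -> no


ANSWER: Iris


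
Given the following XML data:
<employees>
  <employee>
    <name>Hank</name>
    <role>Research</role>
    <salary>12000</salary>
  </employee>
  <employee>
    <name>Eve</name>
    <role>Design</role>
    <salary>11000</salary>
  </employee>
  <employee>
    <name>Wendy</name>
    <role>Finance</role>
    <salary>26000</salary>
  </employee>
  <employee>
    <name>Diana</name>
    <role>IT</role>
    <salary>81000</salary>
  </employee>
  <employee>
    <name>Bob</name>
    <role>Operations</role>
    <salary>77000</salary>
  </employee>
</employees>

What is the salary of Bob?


Searching for <employee> with <name>Bob</name>
Found at position 5
<salary>77000</salary>

ANSWER: 77000


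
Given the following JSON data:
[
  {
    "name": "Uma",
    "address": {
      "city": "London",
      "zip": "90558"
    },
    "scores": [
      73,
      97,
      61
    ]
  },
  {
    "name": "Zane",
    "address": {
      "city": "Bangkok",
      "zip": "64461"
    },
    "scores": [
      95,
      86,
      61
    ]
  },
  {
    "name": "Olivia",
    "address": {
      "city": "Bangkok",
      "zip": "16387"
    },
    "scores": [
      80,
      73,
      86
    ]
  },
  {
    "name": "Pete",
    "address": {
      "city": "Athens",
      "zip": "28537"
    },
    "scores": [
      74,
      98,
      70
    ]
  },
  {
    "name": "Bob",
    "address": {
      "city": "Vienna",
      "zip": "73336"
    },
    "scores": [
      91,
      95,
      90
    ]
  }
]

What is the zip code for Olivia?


Path: records[2].address.zip
Value: 16387

ANSWER: 16387


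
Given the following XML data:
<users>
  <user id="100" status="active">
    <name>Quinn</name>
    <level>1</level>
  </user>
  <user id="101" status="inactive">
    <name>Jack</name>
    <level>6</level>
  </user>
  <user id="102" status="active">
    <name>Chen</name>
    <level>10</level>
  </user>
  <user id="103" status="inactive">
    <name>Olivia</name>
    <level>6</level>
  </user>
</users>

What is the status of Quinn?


Finding user with name = Quinn
user id="100" status="active"

ANSWER: active


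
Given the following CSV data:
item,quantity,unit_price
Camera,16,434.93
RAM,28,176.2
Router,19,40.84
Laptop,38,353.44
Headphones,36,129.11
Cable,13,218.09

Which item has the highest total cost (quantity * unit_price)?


Computing row totals:
  Camera: 6958.88
  RAM: 4933.6
  Router: 775.96
  Laptop: 13430.72
  Headphones: 4647.96
  Cable: 2835.17
Maximum: Laptop (13430.72)

ANSWER: Laptop


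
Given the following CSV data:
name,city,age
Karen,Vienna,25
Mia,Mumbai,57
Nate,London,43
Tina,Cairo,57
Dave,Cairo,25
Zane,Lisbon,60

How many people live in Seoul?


Scanning city column for 'Seoul':
Total matches: 0

ANSWER: 0


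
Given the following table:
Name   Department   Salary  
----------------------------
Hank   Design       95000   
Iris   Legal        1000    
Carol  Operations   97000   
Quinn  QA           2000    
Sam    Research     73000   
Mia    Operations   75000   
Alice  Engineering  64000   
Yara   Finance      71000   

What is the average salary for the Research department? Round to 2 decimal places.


Research department members:
  Sam: 73000
Sum = 73000
Count = 1
Average = 73000 / 1 = 73000.00

ANSWER: 73000.00


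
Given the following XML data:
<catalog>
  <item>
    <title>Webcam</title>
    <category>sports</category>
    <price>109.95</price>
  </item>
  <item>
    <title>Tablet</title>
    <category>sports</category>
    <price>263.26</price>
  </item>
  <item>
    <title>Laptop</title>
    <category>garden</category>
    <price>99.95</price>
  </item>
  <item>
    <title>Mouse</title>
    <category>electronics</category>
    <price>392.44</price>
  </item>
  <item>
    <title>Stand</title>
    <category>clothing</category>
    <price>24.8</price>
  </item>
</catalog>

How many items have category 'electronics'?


Scanning <item> elements for <category>electronics</category>:
  Item 4: Mouse -> MATCH
Count: 1

ANSWER: 1


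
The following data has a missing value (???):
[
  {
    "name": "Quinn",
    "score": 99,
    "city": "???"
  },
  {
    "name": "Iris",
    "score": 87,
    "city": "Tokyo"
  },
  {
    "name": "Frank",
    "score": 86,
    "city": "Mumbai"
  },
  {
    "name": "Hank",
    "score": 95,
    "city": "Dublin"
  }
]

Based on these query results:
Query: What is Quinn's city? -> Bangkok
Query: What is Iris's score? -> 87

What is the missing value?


The missing value is Quinn's city
From query: Quinn's city = Bangkok

ANSWER: Bangkok


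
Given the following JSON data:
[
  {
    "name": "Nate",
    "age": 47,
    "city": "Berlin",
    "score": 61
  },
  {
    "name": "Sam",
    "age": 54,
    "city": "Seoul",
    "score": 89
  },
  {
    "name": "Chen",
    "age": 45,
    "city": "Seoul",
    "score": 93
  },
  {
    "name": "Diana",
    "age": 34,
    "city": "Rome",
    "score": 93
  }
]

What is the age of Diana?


Looking up record where name = Diana
Record index: 3
Field 'age' = 34

ANSWER: 34


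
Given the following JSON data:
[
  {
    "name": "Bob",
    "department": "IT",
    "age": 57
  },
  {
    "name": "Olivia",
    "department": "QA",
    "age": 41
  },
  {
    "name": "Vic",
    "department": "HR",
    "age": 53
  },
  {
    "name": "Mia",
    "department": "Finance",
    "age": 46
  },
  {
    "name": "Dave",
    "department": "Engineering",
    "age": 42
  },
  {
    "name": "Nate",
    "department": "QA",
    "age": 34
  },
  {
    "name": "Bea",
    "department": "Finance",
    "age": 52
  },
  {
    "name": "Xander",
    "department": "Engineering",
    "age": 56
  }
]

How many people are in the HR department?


Scanning records for department = HR
  Record 2: Vic
Count: 1

ANSWER: 1


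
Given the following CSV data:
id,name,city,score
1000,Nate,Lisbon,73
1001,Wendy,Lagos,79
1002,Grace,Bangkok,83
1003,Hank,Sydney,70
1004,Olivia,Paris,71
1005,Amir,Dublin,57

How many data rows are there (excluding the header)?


Counting rows (excluding header):
Header: id,name,city,score
Data rows: 6

ANSWER: 6


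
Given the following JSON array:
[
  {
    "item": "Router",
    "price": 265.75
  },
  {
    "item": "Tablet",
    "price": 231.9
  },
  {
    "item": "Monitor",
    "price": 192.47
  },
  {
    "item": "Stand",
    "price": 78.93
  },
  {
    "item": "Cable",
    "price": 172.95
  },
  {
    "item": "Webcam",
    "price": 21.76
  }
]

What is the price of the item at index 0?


Array index 0 -> Router
price = 265.75

ANSWER: 265.75


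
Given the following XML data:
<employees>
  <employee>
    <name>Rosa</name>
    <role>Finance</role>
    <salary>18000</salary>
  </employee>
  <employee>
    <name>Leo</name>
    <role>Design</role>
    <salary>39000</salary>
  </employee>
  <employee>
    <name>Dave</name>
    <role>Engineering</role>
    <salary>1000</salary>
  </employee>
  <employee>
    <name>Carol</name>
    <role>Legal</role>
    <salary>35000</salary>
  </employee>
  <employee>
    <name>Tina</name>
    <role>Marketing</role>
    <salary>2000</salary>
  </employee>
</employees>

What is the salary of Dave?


Searching for <employee> with <name>Dave</name>
Found at position 3
<salary>1000</salary>

ANSWER: 1000


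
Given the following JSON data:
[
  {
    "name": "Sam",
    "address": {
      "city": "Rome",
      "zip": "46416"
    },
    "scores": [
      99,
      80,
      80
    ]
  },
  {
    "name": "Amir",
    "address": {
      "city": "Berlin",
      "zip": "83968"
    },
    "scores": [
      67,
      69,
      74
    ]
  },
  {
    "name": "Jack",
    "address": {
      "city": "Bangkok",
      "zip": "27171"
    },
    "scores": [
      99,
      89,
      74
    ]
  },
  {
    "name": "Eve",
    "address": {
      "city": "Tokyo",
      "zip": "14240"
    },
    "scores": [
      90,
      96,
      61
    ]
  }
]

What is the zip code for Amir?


Path: records[1].address.zip
Value: 83968

ANSWER: 83968


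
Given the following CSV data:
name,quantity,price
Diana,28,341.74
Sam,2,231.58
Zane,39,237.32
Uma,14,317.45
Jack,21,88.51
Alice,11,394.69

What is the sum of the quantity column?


Values in 'quantity' column:
  Row 1: 28
  Row 2: 2
  Row 3: 39
  Row 4: 14
  Row 5: 21
  Row 6: 11
Sum = 28 + 2 + 39 + 14 + 21 + 11 = 115

ANSWER: 115


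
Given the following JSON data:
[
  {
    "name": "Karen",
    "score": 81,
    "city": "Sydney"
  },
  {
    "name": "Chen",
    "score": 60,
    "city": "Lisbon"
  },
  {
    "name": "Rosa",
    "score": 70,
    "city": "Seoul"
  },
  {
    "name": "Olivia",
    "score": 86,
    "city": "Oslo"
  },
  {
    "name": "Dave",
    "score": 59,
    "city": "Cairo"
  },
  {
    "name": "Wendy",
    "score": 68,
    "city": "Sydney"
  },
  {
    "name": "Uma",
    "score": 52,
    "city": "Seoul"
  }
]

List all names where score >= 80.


Filtering records where score >= 80:
  Karen (score=81) -> YES
  Chen (score=60) -> no
  Rosa (score=70) -> no
  Olivia (score=86) -> YES
  Dave (score=59) -> no
  Wendy (score=68) -> no
  Uma (score=52) -> no


ANSWER: Karen, Olivia


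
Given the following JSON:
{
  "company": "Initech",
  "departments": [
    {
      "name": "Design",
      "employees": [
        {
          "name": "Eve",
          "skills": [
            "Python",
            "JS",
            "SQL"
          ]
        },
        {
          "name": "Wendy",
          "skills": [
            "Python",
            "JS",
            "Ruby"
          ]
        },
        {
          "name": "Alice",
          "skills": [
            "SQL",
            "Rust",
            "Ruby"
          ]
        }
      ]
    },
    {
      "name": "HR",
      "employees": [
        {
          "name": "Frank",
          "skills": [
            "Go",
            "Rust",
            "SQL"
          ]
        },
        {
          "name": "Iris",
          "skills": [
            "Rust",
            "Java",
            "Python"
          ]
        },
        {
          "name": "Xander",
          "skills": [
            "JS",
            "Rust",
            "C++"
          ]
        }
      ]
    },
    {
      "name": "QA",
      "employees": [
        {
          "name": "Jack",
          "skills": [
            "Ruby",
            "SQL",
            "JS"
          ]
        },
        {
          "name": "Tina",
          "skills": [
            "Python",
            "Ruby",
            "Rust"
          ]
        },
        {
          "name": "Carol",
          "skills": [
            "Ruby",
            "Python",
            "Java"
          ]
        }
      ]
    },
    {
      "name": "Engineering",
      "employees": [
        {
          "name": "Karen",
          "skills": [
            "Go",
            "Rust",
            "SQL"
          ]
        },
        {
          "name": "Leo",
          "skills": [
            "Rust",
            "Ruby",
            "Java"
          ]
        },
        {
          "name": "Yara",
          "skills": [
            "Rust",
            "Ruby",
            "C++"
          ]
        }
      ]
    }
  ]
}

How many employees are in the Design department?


Path: departments[0].employees
Count: 3

ANSWER: 3


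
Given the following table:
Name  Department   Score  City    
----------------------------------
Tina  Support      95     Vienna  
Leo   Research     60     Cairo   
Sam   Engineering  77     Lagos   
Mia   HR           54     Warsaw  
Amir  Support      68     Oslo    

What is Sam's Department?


Row 3: Sam
Department = Engineering

ANSWER: Engineering


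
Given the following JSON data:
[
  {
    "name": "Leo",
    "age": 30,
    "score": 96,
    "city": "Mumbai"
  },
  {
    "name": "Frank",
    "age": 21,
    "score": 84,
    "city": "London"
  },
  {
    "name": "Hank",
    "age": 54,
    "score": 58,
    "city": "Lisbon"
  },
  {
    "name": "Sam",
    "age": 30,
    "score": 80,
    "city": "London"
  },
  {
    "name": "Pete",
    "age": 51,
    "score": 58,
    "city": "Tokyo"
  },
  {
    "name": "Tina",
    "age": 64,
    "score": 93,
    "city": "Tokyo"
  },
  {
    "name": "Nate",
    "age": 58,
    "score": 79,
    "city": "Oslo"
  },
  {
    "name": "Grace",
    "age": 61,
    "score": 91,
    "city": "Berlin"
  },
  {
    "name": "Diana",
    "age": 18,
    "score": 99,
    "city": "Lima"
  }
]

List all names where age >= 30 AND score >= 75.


Checking both conditions:
  Leo (age=30, score=96) -> YES
  Frank (age=21, score=84) -> no
  Hank (age=54, score=58) -> no
  Sam (age=30, score=80) -> YES
  Pete (age=51, score=58) -> no
  Tina (age=64, score=93) -> YES
  Nate (age=58, score=79) -> YES
  Grace (age=61, score=91) -> YES
  Diana (age=18, score=99) -> no


ANSWER: Leo, Sam, Tina, Nate, Grace


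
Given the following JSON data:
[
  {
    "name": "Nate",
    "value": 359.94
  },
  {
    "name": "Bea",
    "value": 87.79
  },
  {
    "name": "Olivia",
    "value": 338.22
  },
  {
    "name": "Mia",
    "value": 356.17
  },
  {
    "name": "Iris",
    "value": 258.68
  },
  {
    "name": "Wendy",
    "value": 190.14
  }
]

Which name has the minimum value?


Comparing values:
  Nate: 359.94
  Bea: 87.79
  Olivia: 338.22
  Mia: 356.17
  Iris: 258.68
  Wendy: 190.14
Minimum: Bea (87.79)

ANSWER: Bea


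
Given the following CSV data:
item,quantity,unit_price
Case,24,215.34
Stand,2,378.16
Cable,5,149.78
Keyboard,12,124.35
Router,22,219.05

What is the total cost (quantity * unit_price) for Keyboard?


Row: Keyboard
quantity = 12
unit_price = 124.35
total = 12 * 124.35 = 1492.2

ANSWER: 1492.2


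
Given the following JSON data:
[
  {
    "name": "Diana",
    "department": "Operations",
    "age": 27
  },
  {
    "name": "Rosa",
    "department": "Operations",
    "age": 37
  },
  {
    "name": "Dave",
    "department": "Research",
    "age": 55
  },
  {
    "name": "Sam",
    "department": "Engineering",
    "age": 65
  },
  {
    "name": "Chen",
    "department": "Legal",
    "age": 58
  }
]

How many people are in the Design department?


Scanning records for department = Design
  No matches found
Count: 0

ANSWER: 0


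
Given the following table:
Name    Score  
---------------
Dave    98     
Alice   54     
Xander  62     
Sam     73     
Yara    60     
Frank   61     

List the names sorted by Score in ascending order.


Sorting by Score (ascending):
  Alice: 54
  Yara: 60
  Frank: 61
  Xander: 62
  Sam: 73
  Dave: 98


ANSWER: Alice, Yara, Frank, Xander, Sam, Dave


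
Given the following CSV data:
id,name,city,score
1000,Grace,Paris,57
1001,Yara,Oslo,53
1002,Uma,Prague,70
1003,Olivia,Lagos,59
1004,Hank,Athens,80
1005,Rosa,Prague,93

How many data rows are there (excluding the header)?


Counting rows (excluding header):
Header: id,name,city,score
Data rows: 6

ANSWER: 6


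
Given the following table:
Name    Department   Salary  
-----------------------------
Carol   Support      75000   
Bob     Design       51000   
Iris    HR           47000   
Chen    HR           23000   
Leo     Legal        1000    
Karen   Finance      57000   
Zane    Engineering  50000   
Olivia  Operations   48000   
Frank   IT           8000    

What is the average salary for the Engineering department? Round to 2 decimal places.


Engineering department members:
  Zane: 50000
Sum = 50000
Count = 1
Average = 50000 / 1 = 50000.00

ANSWER: 50000.00


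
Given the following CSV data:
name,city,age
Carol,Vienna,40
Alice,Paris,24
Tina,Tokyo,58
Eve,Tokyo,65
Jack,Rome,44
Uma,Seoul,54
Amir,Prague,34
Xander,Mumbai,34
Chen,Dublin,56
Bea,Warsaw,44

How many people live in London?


Scanning city column for 'London':
Total matches: 0

ANSWER: 0


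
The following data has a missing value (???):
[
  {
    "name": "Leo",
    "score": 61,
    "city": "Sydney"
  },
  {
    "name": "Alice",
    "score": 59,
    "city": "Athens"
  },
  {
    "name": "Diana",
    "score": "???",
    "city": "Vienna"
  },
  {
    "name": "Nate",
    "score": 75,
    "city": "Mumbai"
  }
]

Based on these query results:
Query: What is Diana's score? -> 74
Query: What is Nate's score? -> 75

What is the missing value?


The missing value is Diana's score
From query: Diana's score = 74

ANSWER: 74


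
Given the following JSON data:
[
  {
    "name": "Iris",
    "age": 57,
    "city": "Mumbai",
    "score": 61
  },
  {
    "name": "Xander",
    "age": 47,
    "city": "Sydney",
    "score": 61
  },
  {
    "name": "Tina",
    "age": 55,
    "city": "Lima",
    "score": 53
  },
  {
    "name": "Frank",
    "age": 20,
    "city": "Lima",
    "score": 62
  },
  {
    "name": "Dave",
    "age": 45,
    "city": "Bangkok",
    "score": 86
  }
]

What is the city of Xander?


Looking up record where name = Xander
Record index: 1
Field 'city' = Sydney

ANSWER: Sydney


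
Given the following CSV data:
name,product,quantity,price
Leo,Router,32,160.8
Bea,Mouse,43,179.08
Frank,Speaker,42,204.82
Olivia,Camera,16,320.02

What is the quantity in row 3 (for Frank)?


Row 3: Frank
Column 'quantity' = 42

ANSWER: 42


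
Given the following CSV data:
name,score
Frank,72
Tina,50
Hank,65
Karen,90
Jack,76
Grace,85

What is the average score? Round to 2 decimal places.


Scores: 72, 50, 65, 90, 76, 85
Sum = 438
Count = 6
Average = 438 / 6 = 73.00

ANSWER: 73.00


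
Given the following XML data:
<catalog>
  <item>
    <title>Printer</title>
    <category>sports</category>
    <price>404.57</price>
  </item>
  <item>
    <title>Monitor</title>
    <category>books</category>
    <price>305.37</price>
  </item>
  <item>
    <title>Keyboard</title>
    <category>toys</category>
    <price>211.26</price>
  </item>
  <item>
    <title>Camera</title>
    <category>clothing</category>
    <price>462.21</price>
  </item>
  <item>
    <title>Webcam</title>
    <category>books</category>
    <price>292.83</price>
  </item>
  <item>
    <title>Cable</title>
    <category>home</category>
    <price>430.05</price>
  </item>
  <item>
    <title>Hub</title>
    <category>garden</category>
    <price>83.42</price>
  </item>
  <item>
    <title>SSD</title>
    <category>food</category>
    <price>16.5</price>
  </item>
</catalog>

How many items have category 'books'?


Scanning <item> elements for <category>books</category>:
  Item 2: Monitor -> MATCH
  Item 5: Webcam -> MATCH
Count: 2

ANSWER: 2


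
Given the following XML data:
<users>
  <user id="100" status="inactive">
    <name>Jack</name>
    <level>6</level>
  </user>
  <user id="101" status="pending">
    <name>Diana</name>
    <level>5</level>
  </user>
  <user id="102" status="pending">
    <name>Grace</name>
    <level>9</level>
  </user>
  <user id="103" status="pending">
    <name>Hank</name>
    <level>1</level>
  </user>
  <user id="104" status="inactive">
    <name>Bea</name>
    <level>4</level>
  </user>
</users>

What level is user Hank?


Finding user: Hank
<level>1</level>

ANSWER: 1
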